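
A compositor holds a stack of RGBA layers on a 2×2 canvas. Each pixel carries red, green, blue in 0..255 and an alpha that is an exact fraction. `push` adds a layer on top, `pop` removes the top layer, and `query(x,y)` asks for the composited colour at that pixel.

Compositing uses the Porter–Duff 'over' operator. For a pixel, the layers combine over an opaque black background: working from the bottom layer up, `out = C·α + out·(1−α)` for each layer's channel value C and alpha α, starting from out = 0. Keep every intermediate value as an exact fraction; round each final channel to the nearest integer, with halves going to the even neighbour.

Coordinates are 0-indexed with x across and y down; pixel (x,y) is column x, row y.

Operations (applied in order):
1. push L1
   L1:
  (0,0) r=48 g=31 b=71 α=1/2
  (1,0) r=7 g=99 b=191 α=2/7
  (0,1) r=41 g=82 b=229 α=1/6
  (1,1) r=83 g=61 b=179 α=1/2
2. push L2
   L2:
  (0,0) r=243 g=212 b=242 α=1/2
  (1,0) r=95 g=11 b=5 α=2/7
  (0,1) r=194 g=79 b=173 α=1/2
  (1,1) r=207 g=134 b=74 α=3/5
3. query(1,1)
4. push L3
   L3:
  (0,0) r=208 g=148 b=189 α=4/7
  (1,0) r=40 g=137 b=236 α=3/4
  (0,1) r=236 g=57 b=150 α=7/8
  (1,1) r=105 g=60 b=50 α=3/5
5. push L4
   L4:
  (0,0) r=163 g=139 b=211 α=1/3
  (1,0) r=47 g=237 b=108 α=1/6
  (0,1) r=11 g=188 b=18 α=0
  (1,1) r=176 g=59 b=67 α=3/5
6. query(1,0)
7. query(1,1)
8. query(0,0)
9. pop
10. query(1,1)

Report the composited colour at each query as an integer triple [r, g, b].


(1,1) stack=L1,L2; from [0,0,0]:
+L1 (α=1/2) → [83/2, 61/2, 179/2]
+L2 (α=3/5) → [704/5, 463/5, 401/5]
→ [141, 93, 80]

query (1,0) [L1,L2,L3,L4] — begin 0,0,0
L1 α=2/7: [2, 198/7, 382/7]
L2 α=2/7: [200/7, 1144/49, 1980/49]
L3 α=3/4: [260/7, 21283/196, 9168/49]
L4 α=1/6: [543/14, 152867/1176, 8522/49]
→ [39, 130, 174]

query (1,1) [L1,L2,L3,L4] — begin 0,0,0
+L1 (α=1/2) → [83/2, 61/2, 179/2]
+L2 (α=3/5) → [704/5, 463/5, 401/5]
+L3 (α=3/5) → [2983/25, 1826/25, 1552/25]
+L4 (α=3/5) → [19166/125, 8077/125, 8129/125]
rounded: [153, 65, 65]

(0,0) stack=L1,L2,L3,L4; from [0,0,0]:
after L1 α=1/2: [24, 31/2, 71/2]
after L2 α=1/2: [267/2, 455/4, 555/4]
after L3 α=4/7: [2465/14, 3733/28, 4689/28]
after L4 α=1/3: [1202/7, 1893/14, 7643/42]
→ [172, 135, 182]

(1,1) stack=L1,L2,L3; from [0,0,0]:
+L1 (α=1/2) → [83/2, 61/2, 179/2]
+L2 (α=3/5) → [704/5, 463/5, 401/5]
+L3 (α=3/5) → [2983/25, 1826/25, 1552/25]
= [119, 73, 62]


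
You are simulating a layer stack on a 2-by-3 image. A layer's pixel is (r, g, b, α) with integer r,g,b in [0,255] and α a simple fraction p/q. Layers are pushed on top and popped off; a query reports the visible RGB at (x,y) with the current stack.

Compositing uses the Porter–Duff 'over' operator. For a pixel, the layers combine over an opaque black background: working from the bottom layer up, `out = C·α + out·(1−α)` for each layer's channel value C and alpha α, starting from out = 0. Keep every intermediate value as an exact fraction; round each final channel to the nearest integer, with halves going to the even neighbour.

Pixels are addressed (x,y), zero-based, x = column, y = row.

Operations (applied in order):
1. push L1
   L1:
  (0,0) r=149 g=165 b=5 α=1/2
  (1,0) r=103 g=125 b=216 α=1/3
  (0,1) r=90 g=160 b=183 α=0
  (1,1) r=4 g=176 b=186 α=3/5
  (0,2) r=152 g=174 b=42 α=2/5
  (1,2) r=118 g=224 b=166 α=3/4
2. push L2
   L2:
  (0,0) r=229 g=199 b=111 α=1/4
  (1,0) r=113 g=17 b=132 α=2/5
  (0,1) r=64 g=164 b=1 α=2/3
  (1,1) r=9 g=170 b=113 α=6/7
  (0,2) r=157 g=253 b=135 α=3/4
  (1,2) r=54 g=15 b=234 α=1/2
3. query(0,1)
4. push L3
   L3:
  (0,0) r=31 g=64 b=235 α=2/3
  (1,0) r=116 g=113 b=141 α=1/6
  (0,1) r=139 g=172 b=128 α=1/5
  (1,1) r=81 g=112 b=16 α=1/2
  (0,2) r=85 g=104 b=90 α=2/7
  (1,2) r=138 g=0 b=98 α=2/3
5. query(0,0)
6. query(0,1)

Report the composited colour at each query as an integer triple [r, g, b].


at x=0,y=1 over L1,L2:
L1 α=0: [0, 0, 0]
L2 α=2/3: [128/3, 328/3, 2/3]
rounded: [43, 109, 1]

query (0,0) [L1,L2,L3] — begin 0,0,0
after L1 α=1/2: [149/2, 165/2, 5/2]
after L2 α=1/4: [905/8, 893/8, 237/8]
after L3 α=2/3: [467/8, 639/8, 3997/24]
rounded: [58, 80, 167]

(0,1) stack=L1,L2,L3; from [0,0,0]:
+L1 (α=0) → [0, 0, 0]
+L2 (α=2/3) → [128/3, 328/3, 2/3]
+L3 (α=1/5) → [929/15, 1828/15, 392/15]
rounded: [62, 122, 26]


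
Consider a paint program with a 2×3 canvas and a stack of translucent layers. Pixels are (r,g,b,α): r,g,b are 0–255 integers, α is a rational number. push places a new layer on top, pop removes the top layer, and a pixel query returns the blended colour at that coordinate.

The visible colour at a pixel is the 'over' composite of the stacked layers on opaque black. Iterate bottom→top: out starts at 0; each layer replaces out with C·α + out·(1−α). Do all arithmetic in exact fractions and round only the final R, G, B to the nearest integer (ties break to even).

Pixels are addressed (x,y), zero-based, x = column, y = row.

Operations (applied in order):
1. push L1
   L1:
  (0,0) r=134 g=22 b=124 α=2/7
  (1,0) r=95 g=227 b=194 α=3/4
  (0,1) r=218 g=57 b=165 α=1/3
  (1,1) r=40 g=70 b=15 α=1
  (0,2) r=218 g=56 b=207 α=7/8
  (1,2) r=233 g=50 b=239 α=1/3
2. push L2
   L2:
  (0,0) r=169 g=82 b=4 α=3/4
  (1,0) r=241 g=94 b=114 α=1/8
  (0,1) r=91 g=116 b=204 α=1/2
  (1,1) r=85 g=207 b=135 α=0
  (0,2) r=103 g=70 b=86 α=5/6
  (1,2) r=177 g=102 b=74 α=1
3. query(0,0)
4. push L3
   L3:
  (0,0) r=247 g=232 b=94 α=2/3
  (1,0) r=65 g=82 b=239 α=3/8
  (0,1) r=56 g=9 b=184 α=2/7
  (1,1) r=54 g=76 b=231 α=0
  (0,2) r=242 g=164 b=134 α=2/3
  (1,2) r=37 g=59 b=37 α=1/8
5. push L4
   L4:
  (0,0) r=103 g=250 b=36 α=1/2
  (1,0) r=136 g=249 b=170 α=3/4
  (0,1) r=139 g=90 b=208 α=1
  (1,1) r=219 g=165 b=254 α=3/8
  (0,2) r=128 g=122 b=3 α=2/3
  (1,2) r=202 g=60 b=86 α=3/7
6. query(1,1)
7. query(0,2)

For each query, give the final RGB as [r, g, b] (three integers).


(0,0) stack=L1,L2; from [0,0,0]:
after L1 α=2/7: [268/7, 44/7, 248/7]
after L2 α=3/4: [3817/28, 883/14, 83/7]
= [136, 63, 12]

query (1,1) [L1,L2,L3,L4] — begin 0,0,0
L1 α=1: [40, 70, 15]
L2 α=0: [40, 70, 15]
L3 α=0: [40, 70, 15]
L4 α=3/8: [857/8, 845/8, 837/8]
= [107, 106, 105]

query (0,2) [L1,L2,L3,L4] — begin 0,0,0
after L1 α=7/8: [763/4, 49, 1449/8]
after L2 α=5/6: [941/8, 133/2, 4889/48]
after L3 α=2/3: [4813/24, 263/2, 17753/144]
after L4 α=2/3: [10957/72, 751/6, 18617/432]
→ [152, 125, 43]


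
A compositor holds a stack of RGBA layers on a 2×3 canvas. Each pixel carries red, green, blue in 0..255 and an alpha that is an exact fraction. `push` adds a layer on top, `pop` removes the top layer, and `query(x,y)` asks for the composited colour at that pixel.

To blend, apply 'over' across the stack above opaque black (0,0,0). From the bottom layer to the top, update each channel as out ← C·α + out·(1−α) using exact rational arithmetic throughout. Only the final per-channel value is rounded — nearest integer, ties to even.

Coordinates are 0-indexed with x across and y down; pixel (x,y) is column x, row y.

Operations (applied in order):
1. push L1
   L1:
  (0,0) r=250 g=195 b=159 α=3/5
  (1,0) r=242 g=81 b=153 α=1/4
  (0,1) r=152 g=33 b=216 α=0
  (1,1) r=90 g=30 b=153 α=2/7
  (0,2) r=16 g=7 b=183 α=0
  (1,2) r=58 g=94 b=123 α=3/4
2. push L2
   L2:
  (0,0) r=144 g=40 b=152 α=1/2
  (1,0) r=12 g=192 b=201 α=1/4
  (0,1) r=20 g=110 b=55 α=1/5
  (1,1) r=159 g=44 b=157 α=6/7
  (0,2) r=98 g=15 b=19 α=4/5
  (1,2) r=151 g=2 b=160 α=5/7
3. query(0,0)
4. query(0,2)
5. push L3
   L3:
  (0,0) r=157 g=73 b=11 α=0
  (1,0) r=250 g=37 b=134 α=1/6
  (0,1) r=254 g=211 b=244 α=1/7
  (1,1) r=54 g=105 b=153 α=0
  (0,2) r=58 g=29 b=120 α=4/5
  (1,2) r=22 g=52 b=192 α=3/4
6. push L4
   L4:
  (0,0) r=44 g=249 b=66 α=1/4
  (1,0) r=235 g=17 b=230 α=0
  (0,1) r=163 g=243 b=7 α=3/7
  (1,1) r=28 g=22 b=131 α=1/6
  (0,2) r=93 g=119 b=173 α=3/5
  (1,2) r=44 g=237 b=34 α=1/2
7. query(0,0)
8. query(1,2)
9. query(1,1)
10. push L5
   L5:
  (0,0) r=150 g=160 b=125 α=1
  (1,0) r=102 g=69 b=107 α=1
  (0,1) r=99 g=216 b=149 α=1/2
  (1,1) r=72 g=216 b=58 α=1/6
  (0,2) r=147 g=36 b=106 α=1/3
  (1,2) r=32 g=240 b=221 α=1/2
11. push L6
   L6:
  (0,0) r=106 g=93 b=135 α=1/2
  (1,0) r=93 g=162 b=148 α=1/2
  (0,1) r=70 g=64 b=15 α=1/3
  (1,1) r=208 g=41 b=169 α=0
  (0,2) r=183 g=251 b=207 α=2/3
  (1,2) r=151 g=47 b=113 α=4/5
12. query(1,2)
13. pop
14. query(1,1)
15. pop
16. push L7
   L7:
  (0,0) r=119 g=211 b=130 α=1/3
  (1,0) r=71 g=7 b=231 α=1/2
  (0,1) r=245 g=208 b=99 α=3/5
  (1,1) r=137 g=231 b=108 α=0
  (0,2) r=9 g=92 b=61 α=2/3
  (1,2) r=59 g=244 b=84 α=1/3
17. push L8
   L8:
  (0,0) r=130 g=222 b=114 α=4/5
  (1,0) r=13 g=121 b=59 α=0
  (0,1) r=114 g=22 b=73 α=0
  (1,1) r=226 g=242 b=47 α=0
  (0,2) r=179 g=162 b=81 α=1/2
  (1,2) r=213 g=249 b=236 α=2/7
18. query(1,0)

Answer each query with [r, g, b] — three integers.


query (0,0) [L1,L2] — begin 0,0,0
L1 α=3/5: [150, 117, 477/5]
L2 α=1/2: [147, 157/2, 1237/10]
rounded: [147, 78, 124]

at x=0,y=2 over L1,L2:
+L1 (α=0) → [0, 0, 0]
+L2 (α=4/5) → [392/5, 12, 76/5]
rounded: [78, 12, 15]

query (0,0) [L1,L2,L3,L4] — begin 0,0,0
after L1 α=3/5: [150, 117, 477/5]
after L2 α=1/2: [147, 157/2, 1237/10]
after L3 α=0: [147, 157/2, 1237/10]
after L4 α=1/4: [485/4, 969/8, 4371/40]
= [121, 121, 109]

(1,2) stack=L1,L2,L3,L4; from [0,0,0]:
L1 α=3/4: [87/2, 141/2, 369/4]
L2 α=5/7: [842/7, 151/7, 1969/14]
L3 α=3/4: [326/7, 1243/28, 10033/56]
L4 α=1/2: [317/7, 7879/56, 11937/112]
rounded: [45, 141, 107]

at x=1,y=1 over L1,L2,L3,L4:
+L1 (α=2/7) → [180/7, 60/7, 306/7]
+L2 (α=6/7) → [6858/49, 1908/49, 6900/49]
+L3 (α=0) → [6858/49, 1908/49, 6900/49]
+L4 (α=1/6) → [17831/147, 5309/147, 40919/294]
= [121, 36, 139]

(1,2) stack=L1,L2,L3,L4,L5,L6; from [0,0,0]:
after L1 α=3/4: [87/2, 141/2, 369/4]
after L2 α=5/7: [842/7, 151/7, 1969/14]
after L3 α=3/4: [326/7, 1243/28, 10033/56]
after L4 α=1/2: [317/7, 7879/56, 11937/112]
after L5 α=1/2: [541/14, 21319/112, 36689/224]
after L6 α=4/5: [8997/70, 8475/112, 137937/1120]
= [129, 76, 123]

at x=1,y=1 over L1,L2,L3,L4,L5:
after L1 α=2/7: [180/7, 60/7, 306/7]
after L2 α=6/7: [6858/49, 1908/49, 6900/49]
after L3 α=0: [6858/49, 1908/49, 6900/49]
after L4 α=1/6: [17831/147, 5309/147, 40919/294]
after L5 α=1/6: [99739/882, 58297/882, 221647/1764]
→ [113, 66, 126]

at x=1,y=0 over L1,L2,L3,L4,L7,L8:
L1 α=1/4: [121/2, 81/4, 153/4]
L2 α=1/4: [387/8, 1011/16, 1263/16]
L3 α=1/6: [3935/48, 5647/96, 8459/96]
L4 α=0: [3935/48, 5647/96, 8459/96]
L7 α=1/2: [7343/96, 6319/192, 30635/192]
L8 α=0: [7343/96, 6319/192, 30635/192]
rounded: [76, 33, 160]


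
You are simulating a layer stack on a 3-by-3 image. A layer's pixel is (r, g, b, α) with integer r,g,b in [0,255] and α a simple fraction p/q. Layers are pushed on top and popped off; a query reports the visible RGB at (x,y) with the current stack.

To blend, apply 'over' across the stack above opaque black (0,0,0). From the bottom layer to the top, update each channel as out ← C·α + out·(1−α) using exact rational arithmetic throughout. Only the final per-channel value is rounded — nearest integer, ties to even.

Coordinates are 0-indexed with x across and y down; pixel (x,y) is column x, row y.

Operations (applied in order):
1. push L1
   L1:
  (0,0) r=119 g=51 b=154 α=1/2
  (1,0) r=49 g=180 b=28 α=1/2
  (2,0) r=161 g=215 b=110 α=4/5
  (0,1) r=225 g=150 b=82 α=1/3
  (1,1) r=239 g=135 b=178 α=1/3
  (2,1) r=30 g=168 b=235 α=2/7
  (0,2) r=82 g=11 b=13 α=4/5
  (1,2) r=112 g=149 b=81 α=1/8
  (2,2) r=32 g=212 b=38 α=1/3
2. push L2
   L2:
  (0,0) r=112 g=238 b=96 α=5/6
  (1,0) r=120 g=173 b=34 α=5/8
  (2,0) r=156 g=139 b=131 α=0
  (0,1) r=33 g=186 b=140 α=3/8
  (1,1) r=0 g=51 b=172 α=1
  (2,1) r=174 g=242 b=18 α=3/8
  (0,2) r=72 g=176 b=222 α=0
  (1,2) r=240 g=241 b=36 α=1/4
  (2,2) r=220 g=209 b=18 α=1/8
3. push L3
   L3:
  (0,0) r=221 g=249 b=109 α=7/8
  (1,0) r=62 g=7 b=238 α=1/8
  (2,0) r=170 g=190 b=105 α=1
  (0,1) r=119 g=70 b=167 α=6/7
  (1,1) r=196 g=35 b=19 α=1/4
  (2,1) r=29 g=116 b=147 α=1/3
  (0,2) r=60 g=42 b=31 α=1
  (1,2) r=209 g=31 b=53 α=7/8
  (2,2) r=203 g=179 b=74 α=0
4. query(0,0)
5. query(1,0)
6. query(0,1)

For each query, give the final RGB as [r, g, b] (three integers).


query (0,0) [L1,L2,L3] — begin 0,0,0
L1 α=1/2: [119/2, 51/2, 77]
L2 α=5/6: [413/4, 2431/12, 557/6]
L3 α=7/8: [6601/32, 23347/96, 5135/48]
rounded: [206, 243, 107]

at x=1,y=0 over L1,L2,L3:
L1 α=1/2: [49/2, 90, 14]
L2 α=5/8: [1347/16, 1135/8, 53/2]
L3 α=1/8: [10421/128, 8001/64, 847/16]
= [81, 125, 53]

query (0,1) [L1,L2,L3] — begin 0,0,0
L1 α=1/3: [75, 50, 82/3]
L2 α=3/8: [237/4, 101, 835/12]
L3 α=6/7: [3093/28, 521/7, 1837/12]
= [110, 74, 153]


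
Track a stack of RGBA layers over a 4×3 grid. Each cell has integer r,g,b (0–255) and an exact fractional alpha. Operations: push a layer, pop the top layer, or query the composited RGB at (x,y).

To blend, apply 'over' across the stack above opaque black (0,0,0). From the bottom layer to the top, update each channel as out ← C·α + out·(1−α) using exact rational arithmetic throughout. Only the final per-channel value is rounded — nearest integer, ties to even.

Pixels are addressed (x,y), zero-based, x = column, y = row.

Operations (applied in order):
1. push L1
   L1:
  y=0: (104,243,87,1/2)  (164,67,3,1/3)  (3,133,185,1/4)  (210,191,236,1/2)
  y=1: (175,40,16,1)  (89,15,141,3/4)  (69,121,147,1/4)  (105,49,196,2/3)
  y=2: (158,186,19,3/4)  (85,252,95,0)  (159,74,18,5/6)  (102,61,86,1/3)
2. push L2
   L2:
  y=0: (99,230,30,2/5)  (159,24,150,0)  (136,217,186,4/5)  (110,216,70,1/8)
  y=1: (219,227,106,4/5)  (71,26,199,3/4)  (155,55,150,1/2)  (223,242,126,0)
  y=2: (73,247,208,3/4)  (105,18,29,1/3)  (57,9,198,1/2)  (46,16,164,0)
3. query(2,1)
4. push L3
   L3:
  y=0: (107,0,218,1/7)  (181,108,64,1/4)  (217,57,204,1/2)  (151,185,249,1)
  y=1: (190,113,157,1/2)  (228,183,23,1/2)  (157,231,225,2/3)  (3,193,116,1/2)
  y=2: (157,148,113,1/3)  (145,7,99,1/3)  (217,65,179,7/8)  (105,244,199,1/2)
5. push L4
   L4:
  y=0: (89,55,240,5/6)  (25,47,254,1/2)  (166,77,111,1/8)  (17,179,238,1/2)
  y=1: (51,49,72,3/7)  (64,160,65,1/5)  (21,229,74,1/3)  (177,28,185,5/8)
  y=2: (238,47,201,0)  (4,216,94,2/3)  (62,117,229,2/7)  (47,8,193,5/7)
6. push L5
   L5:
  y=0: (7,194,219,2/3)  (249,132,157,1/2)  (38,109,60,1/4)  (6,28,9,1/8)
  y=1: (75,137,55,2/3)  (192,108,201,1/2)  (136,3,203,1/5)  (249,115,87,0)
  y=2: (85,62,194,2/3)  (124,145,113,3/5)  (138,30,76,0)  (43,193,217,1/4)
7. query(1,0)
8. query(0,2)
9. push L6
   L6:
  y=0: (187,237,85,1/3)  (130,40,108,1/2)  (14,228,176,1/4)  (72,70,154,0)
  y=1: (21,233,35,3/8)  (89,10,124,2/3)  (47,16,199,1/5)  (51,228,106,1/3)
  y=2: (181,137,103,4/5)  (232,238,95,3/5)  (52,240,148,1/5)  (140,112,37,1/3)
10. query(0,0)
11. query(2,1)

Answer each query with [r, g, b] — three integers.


at x=2,y=1 over L1,L2:
+L1 (α=1/4) → [69/4, 121/4, 147/4]
+L2 (α=1/2) → [689/8, 341/8, 747/8]
rounded: [86, 43, 93]

at x=1,y=0 over L1,L2,L3,L4,L5:
after L1 α=1/3: [164/3, 67/3, 1]
after L2 α=0: [164/3, 67/3, 1]
after L3 α=1/4: [345/4, 175/4, 67/4]
after L4 α=1/2: [445/8, 363/8, 1083/8]
after L5 α=1/2: [2437/16, 1419/16, 2339/16]
rounded: [152, 89, 146]

at x=0,y=2 over L1,L2,L3,L4,L5:
L1 α=3/4: [237/2, 279/2, 57/4]
L2 α=3/4: [675/8, 1761/8, 2553/16]
L3 α=1/3: [1303/12, 2353/12, 3457/24]
L4 α=0: [1303/12, 2353/12, 3457/24]
L5 α=2/3: [3343/36, 3841/36, 12769/72]
= [93, 107, 177]

(0,0) stack=L1,L2,L3,L4,L5,L6; from [0,0,0]:
after L1 α=1/2: [52, 243/2, 87/2]
after L2 α=2/5: [354/5, 1649/10, 381/10]
after L3 α=1/7: [2659/35, 4947/35, 319/5]
after L4 α=5/6: [3039/35, 7286/105, 6319/30]
after L5 α=2/3: [3529/105, 48026/315, 19459/90]
after L6 α=1/3: [26693/315, 170707/945, 23284/135]
rounded: [85, 181, 172]

(2,1) stack=L1,L2,L3,L4,L5,L6; from [0,0,0]:
L1 α=1/4: [69/4, 121/4, 147/4]
L2 α=1/2: [689/8, 341/8, 747/8]
L3 α=2/3: [1067/8, 4037/24, 1449/8]
L4 α=1/3: [1151/12, 6785/36, 1745/12]
L5 α=1/5: [1559/15, 6812/45, 2354/15]
L6 α=1/5: [6941/75, 27968/225, 12401/75]
→ [93, 124, 165]


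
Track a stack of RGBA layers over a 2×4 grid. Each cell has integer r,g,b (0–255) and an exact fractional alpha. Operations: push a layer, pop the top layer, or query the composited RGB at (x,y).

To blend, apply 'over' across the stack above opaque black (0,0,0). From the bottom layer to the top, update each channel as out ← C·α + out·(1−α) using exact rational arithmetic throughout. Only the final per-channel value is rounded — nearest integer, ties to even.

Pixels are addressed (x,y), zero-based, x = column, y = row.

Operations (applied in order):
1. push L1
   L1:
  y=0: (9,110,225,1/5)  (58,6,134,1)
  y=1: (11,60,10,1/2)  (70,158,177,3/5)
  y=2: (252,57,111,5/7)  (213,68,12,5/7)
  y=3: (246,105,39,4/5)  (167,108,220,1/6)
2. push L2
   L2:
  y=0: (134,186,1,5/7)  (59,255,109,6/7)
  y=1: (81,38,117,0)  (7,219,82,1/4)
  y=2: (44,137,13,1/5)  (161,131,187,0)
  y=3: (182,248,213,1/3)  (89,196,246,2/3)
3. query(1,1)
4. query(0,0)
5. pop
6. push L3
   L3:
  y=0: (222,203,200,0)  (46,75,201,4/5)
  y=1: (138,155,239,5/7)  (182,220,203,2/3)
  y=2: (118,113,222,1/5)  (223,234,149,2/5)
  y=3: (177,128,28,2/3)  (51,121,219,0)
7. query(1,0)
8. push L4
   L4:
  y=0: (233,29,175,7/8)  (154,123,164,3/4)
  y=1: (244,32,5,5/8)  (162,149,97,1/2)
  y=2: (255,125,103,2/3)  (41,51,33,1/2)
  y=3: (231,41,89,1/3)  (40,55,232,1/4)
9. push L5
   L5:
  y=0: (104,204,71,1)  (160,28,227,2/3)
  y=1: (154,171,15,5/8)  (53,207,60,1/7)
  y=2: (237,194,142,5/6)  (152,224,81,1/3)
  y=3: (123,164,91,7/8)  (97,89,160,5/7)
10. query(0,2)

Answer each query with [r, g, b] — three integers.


at x=1,y=1 over L1,L2:
+L1 (α=3/5) → [42, 474/5, 531/5]
+L2 (α=1/4) → [133/4, 2517/20, 2003/20]
rounded: [33, 126, 100]

query (0,0) [L1,L2] — begin 0,0,0
+L1 (α=1/5) → [9/5, 22, 45]
+L2 (α=5/7) → [3368/35, 974/7, 95/7]
rounded: [96, 139, 14]

query (1,0) [L1,L3] — begin 0,0,0
L1 α=1: [58, 6, 134]
L3 α=4/5: [242/5, 306/5, 938/5]
→ [48, 61, 188]

query (0,2) [L1,L3,L4,L5] — begin 0,0,0
L1 α=5/7: [180, 285/7, 555/7]
L3 α=1/5: [838/5, 1931/35, 3774/35]
L4 α=2/3: [3388/15, 10681/105, 10984/105]
L5 α=5/6: [21163/90, 112531/630, 42767/315]
= [235, 179, 136]


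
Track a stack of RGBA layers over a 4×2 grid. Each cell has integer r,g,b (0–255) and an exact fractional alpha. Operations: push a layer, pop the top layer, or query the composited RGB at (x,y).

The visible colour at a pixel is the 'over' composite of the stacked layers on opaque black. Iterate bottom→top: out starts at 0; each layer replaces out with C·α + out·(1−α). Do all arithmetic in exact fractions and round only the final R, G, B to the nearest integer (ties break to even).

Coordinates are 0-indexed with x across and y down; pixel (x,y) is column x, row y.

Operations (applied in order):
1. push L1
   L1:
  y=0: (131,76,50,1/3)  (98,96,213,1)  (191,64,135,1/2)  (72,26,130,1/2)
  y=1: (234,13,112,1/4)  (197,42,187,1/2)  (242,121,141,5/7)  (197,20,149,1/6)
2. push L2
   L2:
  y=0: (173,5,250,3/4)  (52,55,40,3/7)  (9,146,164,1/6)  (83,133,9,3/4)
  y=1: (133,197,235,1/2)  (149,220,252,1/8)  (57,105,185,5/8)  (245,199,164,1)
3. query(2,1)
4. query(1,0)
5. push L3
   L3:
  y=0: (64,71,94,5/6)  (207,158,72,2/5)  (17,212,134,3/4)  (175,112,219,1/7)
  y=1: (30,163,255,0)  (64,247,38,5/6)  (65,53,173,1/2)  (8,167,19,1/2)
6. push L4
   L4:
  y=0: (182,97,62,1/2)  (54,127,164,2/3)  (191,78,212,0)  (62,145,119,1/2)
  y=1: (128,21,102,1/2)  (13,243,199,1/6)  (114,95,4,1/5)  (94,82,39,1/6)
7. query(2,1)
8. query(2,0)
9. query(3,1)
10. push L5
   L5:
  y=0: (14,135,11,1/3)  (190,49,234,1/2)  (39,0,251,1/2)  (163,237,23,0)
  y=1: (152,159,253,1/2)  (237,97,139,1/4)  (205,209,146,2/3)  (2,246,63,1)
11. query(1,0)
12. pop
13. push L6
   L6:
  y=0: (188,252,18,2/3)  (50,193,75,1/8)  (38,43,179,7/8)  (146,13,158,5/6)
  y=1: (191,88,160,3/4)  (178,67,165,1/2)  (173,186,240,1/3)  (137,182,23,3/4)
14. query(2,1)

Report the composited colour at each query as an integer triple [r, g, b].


(2,1) stack=L1,L2; from [0,0,0]:
L1 α=5/7: [1210/7, 605/7, 705/7]
L2 α=5/8: [5625/56, 2745/28, 4295/28]
→ [100, 98, 153]

at x=1,y=0 over L1,L2:
+L1 (α=1) → [98, 96, 213]
+L2 (α=3/7) → [548/7, 549/7, 972/7]
→ [78, 78, 139]

query (2,1) [L1,L2,L3,L4] — begin 0,0,0
after L1 α=5/7: [1210/7, 605/7, 705/7]
after L2 α=5/8: [5625/56, 2745/28, 4295/28]
after L3 α=1/2: [9265/112, 4229/56, 9139/56]
after L4 α=1/5: [12457/140, 5559/70, 1839/14]
→ [89, 79, 131]

(2,0) stack=L1,L2,L3,L4; from [0,0,0]:
L1 α=1/2: [191/2, 32, 135/2]
L2 α=1/6: [973/12, 51, 1003/12]
L3 α=3/4: [1585/48, 687/4, 5827/48]
L4 α=0: [1585/48, 687/4, 5827/48]
= [33, 172, 121]

at x=3,y=1 over L1,L2,L3,L4:
+L1 (α=1/6) → [197/6, 10/3, 149/6]
+L2 (α=1) → [245, 199, 164]
+L3 (α=1/2) → [253/2, 183, 183/2]
+L4 (α=1/6) → [1453/12, 997/6, 331/4]
→ [121, 166, 83]

query (1,0) [L1,L2,L3,L4,L5] — begin 0,0,0
+L1 (α=1) → [98, 96, 213]
+L2 (α=3/7) → [548/7, 549/7, 972/7]
+L3 (α=2/5) → [4542/35, 3859/35, 3924/35]
+L4 (α=2/3) → [2774/35, 12749/105, 15404/105]
+L5 (α=1/2) → [4712/35, 8947/105, 19987/105]
= [135, 85, 190]

query (2,1) [L1,L2,L3,L4,L6] — begin 0,0,0
after L1 α=5/7: [1210/7, 605/7, 705/7]
after L2 α=5/8: [5625/56, 2745/28, 4295/28]
after L3 α=1/2: [9265/112, 4229/56, 9139/56]
after L4 α=1/5: [12457/140, 5559/70, 1839/14]
after L6 α=1/3: [8189/70, 4023/35, 1173/7]
rounded: [117, 115, 168]


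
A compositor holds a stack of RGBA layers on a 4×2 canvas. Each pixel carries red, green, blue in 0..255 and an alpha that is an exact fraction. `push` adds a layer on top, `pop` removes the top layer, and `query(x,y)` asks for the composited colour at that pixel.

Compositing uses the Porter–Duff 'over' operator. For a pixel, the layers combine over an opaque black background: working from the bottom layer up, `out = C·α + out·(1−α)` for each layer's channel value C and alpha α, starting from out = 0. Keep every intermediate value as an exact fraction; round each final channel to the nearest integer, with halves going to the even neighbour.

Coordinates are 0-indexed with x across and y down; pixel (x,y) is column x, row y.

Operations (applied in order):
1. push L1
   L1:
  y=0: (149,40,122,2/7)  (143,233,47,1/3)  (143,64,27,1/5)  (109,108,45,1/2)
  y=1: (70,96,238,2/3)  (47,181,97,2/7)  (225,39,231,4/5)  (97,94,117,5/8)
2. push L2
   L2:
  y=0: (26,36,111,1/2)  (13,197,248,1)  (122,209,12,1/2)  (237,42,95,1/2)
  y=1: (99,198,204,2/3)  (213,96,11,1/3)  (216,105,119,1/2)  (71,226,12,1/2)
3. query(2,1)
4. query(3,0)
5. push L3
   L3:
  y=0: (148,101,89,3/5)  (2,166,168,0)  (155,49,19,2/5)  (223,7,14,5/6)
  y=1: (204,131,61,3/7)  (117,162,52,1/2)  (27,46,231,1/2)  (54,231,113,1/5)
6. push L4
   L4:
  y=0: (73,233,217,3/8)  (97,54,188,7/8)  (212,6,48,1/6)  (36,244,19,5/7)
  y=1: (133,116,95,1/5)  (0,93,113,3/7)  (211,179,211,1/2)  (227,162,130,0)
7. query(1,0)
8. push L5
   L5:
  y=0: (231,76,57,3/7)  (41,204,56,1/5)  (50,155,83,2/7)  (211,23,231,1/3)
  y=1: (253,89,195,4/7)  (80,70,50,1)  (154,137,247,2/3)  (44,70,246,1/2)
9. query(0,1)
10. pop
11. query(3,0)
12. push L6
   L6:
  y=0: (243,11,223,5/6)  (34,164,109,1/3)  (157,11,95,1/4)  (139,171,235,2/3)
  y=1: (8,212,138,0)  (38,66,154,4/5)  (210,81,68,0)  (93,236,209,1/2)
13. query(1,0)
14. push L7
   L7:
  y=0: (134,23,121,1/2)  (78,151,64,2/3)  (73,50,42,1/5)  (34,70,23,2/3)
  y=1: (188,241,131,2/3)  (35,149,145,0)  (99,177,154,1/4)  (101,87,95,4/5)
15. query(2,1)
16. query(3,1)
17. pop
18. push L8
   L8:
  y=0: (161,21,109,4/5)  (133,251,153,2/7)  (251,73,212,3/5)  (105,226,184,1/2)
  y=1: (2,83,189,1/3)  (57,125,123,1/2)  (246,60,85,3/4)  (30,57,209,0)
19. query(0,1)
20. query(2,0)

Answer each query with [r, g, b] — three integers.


query (2,1) [L1,L2] — begin 0,0,0
after L1 α=4/5: [180, 156/5, 924/5]
after L2 α=1/2: [198, 681/10, 1519/10]
→ [198, 68, 152]

(3,0) stack=L1,L2; from [0,0,0]:
L1 α=1/2: [109/2, 54, 45/2]
L2 α=1/2: [583/4, 48, 235/4]
rounded: [146, 48, 59]

at x=1,y=0 over L1,L2,L3,L4:
after L1 α=1/3: [143/3, 233/3, 47/3]
after L2 α=1: [13, 197, 248]
after L3 α=0: [13, 197, 248]
after L4 α=7/8: [173/2, 575/8, 391/2]
= [86, 72, 196]

query (0,1) [L1,L2,L3,L4,L5] — begin 0,0,0
+L1 (α=2/3) → [140/3, 64, 476/3]
+L2 (α=2/3) → [734/9, 460/3, 1700/9]
+L3 (α=3/7) → [8444/63, 3019/21, 8447/63]
+L4 (α=1/5) → [8431/63, 14512/105, 39773/315]
+L5 (α=4/7) → [29683/147, 26972/245, 121673/735]
= [202, 110, 166]

at x=3,y=0 over L1,L2,L3,L4:
L1 α=1/2: [109/2, 54, 45/2]
L2 α=1/2: [583/4, 48, 235/4]
L3 α=5/6: [1681/8, 83/6, 515/24]
L4 α=5/7: [343/4, 3743/21, 1655/84]
= [86, 178, 20]

query (1,0) [L1,L2,L3,L4,L6] — begin 0,0,0
L1 α=1/3: [143/3, 233/3, 47/3]
L2 α=1: [13, 197, 248]
L3 α=0: [13, 197, 248]
L4 α=7/8: [173/2, 575/8, 391/2]
L6 α=1/3: [69, 1231/12, 500/3]
= [69, 103, 167]

(2,1) stack=L1,L2,L3,L4,L6,L7; from [0,0,0]:
+L1 (α=4/5) → [180, 156/5, 924/5]
+L2 (α=1/2) → [198, 681/10, 1519/10]
+L3 (α=1/2) → [225/2, 1141/20, 3829/20]
+L4 (α=1/2) → [647/4, 4721/40, 8049/40]
+L6 (α=0) → [647/4, 4721/40, 8049/40]
+L7 (α=1/4) → [2337/16, 21243/160, 30307/160]
→ [146, 133, 189]

(3,1) stack=L1,L2,L3,L4,L6,L7; from [0,0,0]:
after L1 α=5/8: [485/8, 235/4, 585/8]
after L2 α=1/2: [1053/16, 1139/8, 681/16]
after L3 α=1/5: [1269/20, 1601/10, 1133/20]
after L4 α=0: [1269/20, 1601/10, 1133/20]
after L6 α=1/2: [3129/40, 3961/20, 5313/40]
after L7 α=4/5: [19289/200, 10921/100, 20513/200]
= [96, 109, 103]

at x=0,y=1 over L1,L2,L3,L4,L6,L8:
after L1 α=2/3: [140/3, 64, 476/3]
after L2 α=2/3: [734/9, 460/3, 1700/9]
after L3 α=3/7: [8444/63, 3019/21, 8447/63]
after L4 α=1/5: [8431/63, 14512/105, 39773/315]
after L6 α=0: [8431/63, 14512/105, 39773/315]
after L8 α=1/3: [16988/189, 37739/315, 139081/945]
→ [90, 120, 147]

query (2,0) [L1,L2,L3,L4,L6,L8] — begin 0,0,0
after L1 α=1/5: [143/5, 64/5, 27/5]
after L2 α=1/2: [753/10, 1109/10, 87/10]
after L3 α=2/5: [5359/50, 4307/50, 641/50]
after L4 α=1/6: [2493/20, 4367/60, 1121/60]
after L6 α=1/4: [10619/80, 4587/80, 3021/80]
after L8 α=3/5: [40739/200, 13347/200, 28461/200]
= [204, 67, 142]


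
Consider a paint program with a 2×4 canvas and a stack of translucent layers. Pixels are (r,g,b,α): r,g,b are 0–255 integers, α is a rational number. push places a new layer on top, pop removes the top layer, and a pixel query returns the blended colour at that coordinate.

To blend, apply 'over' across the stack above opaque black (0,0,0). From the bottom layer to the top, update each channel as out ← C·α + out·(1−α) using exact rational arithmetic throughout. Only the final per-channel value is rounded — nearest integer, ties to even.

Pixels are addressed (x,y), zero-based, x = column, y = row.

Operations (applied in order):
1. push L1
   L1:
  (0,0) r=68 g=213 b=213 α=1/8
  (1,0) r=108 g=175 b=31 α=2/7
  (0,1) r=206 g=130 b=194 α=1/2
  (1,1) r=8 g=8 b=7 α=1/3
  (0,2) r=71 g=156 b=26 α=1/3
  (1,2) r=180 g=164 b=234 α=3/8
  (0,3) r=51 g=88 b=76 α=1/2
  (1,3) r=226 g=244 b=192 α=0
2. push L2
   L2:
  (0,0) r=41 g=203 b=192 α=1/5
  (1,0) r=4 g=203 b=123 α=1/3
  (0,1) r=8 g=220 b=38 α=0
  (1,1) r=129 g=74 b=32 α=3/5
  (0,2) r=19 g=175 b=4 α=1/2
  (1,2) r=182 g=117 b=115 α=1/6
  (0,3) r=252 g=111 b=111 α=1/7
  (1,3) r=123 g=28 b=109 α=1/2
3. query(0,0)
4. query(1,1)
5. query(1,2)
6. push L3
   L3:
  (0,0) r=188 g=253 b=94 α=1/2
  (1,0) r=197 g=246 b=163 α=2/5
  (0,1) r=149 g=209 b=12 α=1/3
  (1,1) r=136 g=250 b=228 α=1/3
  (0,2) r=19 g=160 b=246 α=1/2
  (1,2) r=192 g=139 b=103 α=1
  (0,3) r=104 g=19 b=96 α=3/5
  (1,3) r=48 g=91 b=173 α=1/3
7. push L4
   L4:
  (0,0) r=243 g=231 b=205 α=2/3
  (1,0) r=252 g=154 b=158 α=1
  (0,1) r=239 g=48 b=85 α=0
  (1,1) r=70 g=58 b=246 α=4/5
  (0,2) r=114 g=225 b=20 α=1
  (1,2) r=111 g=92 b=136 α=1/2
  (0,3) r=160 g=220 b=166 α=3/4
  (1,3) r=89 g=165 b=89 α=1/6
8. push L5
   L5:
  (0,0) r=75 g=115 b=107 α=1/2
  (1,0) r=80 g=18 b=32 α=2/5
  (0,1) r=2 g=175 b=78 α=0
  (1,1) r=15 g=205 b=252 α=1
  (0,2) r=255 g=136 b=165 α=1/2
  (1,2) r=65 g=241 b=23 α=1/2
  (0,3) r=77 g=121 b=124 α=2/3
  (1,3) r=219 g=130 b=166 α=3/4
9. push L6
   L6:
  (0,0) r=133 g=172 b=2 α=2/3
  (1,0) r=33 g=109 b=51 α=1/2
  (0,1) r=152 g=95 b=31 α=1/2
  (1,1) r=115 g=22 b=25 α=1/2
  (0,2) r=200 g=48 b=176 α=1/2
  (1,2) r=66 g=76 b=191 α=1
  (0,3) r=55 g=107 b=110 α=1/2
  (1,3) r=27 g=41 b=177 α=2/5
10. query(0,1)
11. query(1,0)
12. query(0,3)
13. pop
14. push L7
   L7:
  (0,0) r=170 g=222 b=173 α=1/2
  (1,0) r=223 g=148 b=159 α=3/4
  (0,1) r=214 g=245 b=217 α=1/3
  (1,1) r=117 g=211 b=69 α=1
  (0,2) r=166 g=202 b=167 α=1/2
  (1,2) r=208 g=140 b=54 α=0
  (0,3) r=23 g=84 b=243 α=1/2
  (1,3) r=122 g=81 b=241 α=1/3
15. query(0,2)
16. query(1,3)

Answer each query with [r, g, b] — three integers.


query (0,0) [L1,L2] — begin 0,0,0
L1 α=1/8: [17/2, 213/8, 213/8]
L2 α=1/5: [15, 619/10, 597/10]
→ [15, 62, 60]

(1,1) stack=L1,L2; from [0,0,0]:
+L1 (α=1/3) → [8/3, 8/3, 7/3]
+L2 (α=3/5) → [1177/15, 682/15, 302/15]
rounded: [78, 45, 20]

(1,2) stack=L1,L2; from [0,0,0]:
L1 α=3/8: [135/2, 123/2, 351/4]
L2 α=1/6: [1039/12, 283/4, 2215/24]
→ [87, 71, 92]

(0,1) stack=L1,L2,L3,L4,L5,L6; from [0,0,0]:
L1 α=1/2: [103, 65, 97]
L2 α=0: [103, 65, 97]
L3 α=1/3: [355/3, 113, 206/3]
L4 α=0: [355/3, 113, 206/3]
L5 α=0: [355/3, 113, 206/3]
L6 α=1/2: [811/6, 104, 299/6]
→ [135, 104, 50]

(1,0) stack=L1,L2,L3,L4,L5,L6; from [0,0,0]:
after L1 α=2/7: [216/7, 50, 62/7]
after L2 α=1/3: [460/21, 101, 985/21]
after L3 α=2/5: [3218/35, 159, 3267/35]
after L4 α=1: [252, 154, 158]
after L5 α=2/5: [916/5, 498/5, 538/5]
after L6 α=1/2: [1081/10, 1043/10, 793/10]
→ [108, 104, 79]

query (0,3) [L1,L2,L3,L4,L5,L6] — begin 0,0,0
after L1 α=1/2: [51/2, 44, 38]
after L2 α=1/7: [405/7, 375/7, 339/7]
after L3 α=3/5: [2994/35, 1149/35, 2694/35]
after L4 α=3/4: [9897/70, 24249/140, 5031/35]
after L5 α=2/3: [20677/210, 58129/420, 13711/105]
after L6 α=1/2: [32227/420, 103069/840, 25261/210]
= [77, 123, 120]

query (0,2) [L1,L2,L3,L4,L5,L7] — begin 0,0,0
+L1 (α=1/3) → [71/3, 52, 26/3]
+L2 (α=1/2) → [64/3, 227/2, 19/3]
+L3 (α=1/2) → [121/6, 547/4, 757/6]
+L4 (α=1) → [114, 225, 20]
+L5 (α=1/2) → [369/2, 361/2, 185/2]
+L7 (α=1/2) → [701/4, 765/4, 519/4]
rounded: [175, 191, 130]

at x=1,y=3 over L1,L2,L3,L4,L5,L7:
+L1 (α=0) → [0, 0, 0]
+L2 (α=1/2) → [123/2, 14, 109/2]
+L3 (α=1/3) → [57, 119/3, 94]
+L4 (α=1/6) → [187/3, 545/9, 559/6]
+L5 (α=3/4) → [1079/6, 4055/36, 3547/24]
+L7 (α=1/3) → [1445/9, 5513/54, 6439/36]
rounded: [161, 102, 179]


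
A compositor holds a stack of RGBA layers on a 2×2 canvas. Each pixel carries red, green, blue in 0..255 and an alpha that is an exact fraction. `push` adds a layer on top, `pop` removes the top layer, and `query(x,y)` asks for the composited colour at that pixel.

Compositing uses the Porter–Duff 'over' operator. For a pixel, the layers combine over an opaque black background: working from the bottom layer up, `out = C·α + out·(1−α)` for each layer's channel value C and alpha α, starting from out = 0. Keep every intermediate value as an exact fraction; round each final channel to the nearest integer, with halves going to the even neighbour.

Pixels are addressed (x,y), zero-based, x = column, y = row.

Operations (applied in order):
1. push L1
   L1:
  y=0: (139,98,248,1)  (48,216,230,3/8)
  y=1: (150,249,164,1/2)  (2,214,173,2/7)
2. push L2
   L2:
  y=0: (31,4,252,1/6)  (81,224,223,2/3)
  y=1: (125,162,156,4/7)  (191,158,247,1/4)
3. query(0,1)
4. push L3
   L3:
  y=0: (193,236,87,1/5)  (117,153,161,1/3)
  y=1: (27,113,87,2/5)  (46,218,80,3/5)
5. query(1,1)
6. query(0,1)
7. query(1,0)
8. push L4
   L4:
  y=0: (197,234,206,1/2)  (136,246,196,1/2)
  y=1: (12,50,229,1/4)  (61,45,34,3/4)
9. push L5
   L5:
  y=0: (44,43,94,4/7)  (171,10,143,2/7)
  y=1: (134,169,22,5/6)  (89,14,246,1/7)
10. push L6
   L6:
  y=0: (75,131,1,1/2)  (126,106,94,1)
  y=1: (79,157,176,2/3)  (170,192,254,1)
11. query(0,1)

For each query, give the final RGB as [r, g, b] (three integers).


at x=0,y=1 over L1,L2:
+L1 (α=1/2) → [75, 249/2, 82]
+L2 (α=4/7) → [725/7, 2043/14, 870/7]
rounded: [104, 146, 124]

(1,1) stack=L1,L2,L3; from [0,0,0]:
after L1 α=2/7: [4/7, 428/7, 346/7]
after L2 α=1/4: [1349/28, 1195/14, 2767/28]
after L3 α=3/5: [3281/70, 5773/35, 6127/70]
= [47, 165, 88]

at x=0,y=1 over L1,L2,L3:
L1 α=1/2: [75, 249/2, 82]
L2 α=4/7: [725/7, 2043/14, 870/7]
L3 α=2/5: [2553/35, 9293/70, 3828/35]
→ [73, 133, 109]

(1,0) stack=L1,L2,L3; from [0,0,0]:
after L1 α=3/8: [18, 81, 345/4]
after L2 α=2/3: [60, 529/3, 2129/12]
after L3 α=1/3: [79, 1517/9, 3095/18]
rounded: [79, 169, 172]

query (0,1) [L1,L2,L3,L4,L5,L6] — begin 0,0,0
after L1 α=1/2: [75, 249/2, 82]
after L2 α=4/7: [725/7, 2043/14, 870/7]
after L3 α=2/5: [2553/35, 9293/70, 3828/35]
after L4 α=1/4: [8079/140, 31379/280, 19499/140]
after L5 α=5/6: [101879/840, 267979/1680, 11633/280]
after L6 α=2/3: [234599/2520, 795499/5040, 36731/280]
→ [93, 158, 131]


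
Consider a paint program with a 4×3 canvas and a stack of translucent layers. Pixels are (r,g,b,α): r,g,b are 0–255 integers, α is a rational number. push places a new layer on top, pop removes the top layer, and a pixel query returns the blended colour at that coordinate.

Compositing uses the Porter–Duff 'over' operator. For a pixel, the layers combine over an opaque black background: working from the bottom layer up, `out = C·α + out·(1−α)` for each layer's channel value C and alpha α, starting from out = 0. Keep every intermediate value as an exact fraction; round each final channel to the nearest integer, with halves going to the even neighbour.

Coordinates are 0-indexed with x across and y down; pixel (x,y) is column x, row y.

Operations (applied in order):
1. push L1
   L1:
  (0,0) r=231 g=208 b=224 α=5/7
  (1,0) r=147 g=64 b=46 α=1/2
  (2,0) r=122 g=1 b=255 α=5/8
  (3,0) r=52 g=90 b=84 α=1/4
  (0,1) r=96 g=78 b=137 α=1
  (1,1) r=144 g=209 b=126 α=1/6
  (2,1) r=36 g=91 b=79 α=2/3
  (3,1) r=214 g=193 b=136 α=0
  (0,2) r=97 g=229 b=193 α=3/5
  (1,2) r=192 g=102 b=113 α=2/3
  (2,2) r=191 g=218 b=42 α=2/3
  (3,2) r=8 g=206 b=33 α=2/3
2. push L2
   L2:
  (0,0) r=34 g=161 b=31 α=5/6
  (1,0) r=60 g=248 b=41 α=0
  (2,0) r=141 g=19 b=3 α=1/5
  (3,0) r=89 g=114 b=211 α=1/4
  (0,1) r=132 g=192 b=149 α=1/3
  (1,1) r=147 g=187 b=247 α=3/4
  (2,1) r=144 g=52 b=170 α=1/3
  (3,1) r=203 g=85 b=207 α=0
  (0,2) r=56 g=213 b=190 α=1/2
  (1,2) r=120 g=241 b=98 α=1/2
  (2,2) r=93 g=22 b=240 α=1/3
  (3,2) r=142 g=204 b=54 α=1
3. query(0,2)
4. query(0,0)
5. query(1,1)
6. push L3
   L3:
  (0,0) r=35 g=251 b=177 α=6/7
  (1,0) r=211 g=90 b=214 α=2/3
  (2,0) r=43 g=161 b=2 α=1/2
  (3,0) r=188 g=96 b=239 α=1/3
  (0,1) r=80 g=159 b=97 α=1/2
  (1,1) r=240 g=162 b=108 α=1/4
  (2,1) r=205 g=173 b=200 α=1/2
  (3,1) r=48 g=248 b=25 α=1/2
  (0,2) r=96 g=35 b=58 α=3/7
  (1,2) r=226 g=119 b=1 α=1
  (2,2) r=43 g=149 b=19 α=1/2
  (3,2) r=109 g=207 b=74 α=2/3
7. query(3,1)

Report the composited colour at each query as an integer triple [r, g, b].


at x=0,y=2 over L1,L2:
after L1 α=3/5: [291/5, 687/5, 579/5]
after L2 α=1/2: [571/10, 876/5, 1529/10]
→ [57, 175, 153]

query (0,0) [L1,L2] — begin 0,0,0
after L1 α=5/7: [165, 1040/7, 160]
after L2 α=5/6: [335/6, 2225/14, 105/2]
= [56, 159, 52]

(1,1) stack=L1,L2; from [0,0,0]:
L1 α=1/6: [24, 209/6, 21]
L2 α=3/4: [465/4, 3575/24, 381/2]
rounded: [116, 149, 190]

at x=3,y=1 over L1,L2,L3:
L1 α=0: [0, 0, 0]
L2 α=0: [0, 0, 0]
L3 α=1/2: [24, 124, 25/2]
→ [24, 124, 12]


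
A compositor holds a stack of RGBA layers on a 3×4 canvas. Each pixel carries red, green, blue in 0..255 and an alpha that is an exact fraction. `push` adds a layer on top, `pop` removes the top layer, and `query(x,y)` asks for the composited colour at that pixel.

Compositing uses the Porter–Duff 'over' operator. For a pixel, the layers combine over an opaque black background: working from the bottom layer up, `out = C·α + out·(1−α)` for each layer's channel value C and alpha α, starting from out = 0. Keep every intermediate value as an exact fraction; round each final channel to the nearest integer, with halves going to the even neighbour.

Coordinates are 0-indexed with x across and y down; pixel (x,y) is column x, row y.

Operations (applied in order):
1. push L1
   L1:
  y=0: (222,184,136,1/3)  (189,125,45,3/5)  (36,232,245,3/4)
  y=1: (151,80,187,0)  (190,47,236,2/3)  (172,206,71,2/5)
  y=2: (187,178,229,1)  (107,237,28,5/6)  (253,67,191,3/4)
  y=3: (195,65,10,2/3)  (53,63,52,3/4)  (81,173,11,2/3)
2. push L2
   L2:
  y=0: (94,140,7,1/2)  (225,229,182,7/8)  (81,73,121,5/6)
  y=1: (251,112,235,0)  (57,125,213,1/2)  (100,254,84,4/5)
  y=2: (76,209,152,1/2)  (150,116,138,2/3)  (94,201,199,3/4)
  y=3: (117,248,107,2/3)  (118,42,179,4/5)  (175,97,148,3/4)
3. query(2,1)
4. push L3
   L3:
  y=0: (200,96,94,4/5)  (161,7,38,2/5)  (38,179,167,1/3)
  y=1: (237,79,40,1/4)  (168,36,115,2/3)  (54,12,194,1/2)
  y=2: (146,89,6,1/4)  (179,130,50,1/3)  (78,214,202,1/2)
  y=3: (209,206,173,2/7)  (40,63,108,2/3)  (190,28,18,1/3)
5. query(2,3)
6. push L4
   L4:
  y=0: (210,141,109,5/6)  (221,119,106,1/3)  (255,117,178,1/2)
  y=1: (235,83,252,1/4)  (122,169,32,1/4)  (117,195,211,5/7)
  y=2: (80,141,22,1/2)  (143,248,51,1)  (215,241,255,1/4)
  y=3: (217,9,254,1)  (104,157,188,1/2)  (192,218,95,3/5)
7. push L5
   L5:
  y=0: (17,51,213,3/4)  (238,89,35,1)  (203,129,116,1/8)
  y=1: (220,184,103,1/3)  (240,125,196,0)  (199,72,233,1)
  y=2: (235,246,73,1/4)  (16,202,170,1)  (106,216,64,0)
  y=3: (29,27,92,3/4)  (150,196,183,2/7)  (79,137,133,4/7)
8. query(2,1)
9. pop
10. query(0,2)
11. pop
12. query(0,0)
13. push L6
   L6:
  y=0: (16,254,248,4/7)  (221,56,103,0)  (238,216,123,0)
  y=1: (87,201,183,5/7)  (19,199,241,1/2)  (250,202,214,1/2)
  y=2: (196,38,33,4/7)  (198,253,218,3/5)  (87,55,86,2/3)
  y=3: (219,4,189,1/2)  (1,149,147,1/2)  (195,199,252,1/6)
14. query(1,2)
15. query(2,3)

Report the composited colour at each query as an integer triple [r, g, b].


(2,1) stack=L1,L2; from [0,0,0]:
+L1 (α=2/5) → [344/5, 412/5, 142/5]
+L2 (α=4/5) → [2344/25, 5492/25, 1822/25]
rounded: [94, 220, 73]

(2,3) stack=L1,L2,L3; from [0,0,0]:
after L1 α=2/3: [54, 346/3, 22/3]
after L2 α=3/4: [579/4, 1219/12, 677/6]
after L3 α=1/3: [959/6, 1387/18, 731/9]
→ [160, 77, 81]

(2,1) stack=L1,L2,L3,L4,L5; from [0,0,0]:
after L1 α=2/5: [344/5, 412/5, 142/5]
after L2 α=4/5: [2344/25, 5492/25, 1822/25]
after L3 α=1/2: [1847/25, 2896/25, 3336/25]
after L4 α=5/7: [2617/25, 30167/175, 4721/25]
after L5 α=1: [199, 72, 233]
rounded: [199, 72, 233]

at x=0,y=2 over L1,L2,L3,L4:
+L1 (α=1) → [187, 178, 229]
+L2 (α=1/2) → [263/2, 387/2, 381/2]
+L3 (α=1/4) → [1081/8, 1339/8, 1155/8]
+L4 (α=1/2) → [1721/16, 2467/16, 1331/16]
= [108, 154, 83]

query (0,0) [L1,L2,L3] — begin 0,0,0
+L1 (α=1/3) → [74, 184/3, 136/3]
+L2 (α=1/2) → [84, 302/3, 157/6]
+L3 (α=4/5) → [884/5, 1454/15, 2413/30]
→ [177, 97, 80]

at x=1,y=2 over L1,L2,L3,L6:
+L1 (α=5/6) → [535/6, 395/2, 70/3]
+L2 (α=2/3) → [2335/18, 859/6, 898/9]
+L3 (α=1/3) → [3946/27, 1249/9, 2246/27]
+L6 (α=3/5) → [4786/27, 9329/45, 4430/27]
= [177, 207, 164]

at x=2,y=3 over L1,L2,L3,L6:
L1 α=2/3: [54, 346/3, 22/3]
L2 α=3/4: [579/4, 1219/12, 677/6]
L3 α=1/3: [959/6, 1387/18, 731/9]
L6 α=1/6: [5965/36, 10517/108, 5923/54]
rounded: [166, 97, 110]


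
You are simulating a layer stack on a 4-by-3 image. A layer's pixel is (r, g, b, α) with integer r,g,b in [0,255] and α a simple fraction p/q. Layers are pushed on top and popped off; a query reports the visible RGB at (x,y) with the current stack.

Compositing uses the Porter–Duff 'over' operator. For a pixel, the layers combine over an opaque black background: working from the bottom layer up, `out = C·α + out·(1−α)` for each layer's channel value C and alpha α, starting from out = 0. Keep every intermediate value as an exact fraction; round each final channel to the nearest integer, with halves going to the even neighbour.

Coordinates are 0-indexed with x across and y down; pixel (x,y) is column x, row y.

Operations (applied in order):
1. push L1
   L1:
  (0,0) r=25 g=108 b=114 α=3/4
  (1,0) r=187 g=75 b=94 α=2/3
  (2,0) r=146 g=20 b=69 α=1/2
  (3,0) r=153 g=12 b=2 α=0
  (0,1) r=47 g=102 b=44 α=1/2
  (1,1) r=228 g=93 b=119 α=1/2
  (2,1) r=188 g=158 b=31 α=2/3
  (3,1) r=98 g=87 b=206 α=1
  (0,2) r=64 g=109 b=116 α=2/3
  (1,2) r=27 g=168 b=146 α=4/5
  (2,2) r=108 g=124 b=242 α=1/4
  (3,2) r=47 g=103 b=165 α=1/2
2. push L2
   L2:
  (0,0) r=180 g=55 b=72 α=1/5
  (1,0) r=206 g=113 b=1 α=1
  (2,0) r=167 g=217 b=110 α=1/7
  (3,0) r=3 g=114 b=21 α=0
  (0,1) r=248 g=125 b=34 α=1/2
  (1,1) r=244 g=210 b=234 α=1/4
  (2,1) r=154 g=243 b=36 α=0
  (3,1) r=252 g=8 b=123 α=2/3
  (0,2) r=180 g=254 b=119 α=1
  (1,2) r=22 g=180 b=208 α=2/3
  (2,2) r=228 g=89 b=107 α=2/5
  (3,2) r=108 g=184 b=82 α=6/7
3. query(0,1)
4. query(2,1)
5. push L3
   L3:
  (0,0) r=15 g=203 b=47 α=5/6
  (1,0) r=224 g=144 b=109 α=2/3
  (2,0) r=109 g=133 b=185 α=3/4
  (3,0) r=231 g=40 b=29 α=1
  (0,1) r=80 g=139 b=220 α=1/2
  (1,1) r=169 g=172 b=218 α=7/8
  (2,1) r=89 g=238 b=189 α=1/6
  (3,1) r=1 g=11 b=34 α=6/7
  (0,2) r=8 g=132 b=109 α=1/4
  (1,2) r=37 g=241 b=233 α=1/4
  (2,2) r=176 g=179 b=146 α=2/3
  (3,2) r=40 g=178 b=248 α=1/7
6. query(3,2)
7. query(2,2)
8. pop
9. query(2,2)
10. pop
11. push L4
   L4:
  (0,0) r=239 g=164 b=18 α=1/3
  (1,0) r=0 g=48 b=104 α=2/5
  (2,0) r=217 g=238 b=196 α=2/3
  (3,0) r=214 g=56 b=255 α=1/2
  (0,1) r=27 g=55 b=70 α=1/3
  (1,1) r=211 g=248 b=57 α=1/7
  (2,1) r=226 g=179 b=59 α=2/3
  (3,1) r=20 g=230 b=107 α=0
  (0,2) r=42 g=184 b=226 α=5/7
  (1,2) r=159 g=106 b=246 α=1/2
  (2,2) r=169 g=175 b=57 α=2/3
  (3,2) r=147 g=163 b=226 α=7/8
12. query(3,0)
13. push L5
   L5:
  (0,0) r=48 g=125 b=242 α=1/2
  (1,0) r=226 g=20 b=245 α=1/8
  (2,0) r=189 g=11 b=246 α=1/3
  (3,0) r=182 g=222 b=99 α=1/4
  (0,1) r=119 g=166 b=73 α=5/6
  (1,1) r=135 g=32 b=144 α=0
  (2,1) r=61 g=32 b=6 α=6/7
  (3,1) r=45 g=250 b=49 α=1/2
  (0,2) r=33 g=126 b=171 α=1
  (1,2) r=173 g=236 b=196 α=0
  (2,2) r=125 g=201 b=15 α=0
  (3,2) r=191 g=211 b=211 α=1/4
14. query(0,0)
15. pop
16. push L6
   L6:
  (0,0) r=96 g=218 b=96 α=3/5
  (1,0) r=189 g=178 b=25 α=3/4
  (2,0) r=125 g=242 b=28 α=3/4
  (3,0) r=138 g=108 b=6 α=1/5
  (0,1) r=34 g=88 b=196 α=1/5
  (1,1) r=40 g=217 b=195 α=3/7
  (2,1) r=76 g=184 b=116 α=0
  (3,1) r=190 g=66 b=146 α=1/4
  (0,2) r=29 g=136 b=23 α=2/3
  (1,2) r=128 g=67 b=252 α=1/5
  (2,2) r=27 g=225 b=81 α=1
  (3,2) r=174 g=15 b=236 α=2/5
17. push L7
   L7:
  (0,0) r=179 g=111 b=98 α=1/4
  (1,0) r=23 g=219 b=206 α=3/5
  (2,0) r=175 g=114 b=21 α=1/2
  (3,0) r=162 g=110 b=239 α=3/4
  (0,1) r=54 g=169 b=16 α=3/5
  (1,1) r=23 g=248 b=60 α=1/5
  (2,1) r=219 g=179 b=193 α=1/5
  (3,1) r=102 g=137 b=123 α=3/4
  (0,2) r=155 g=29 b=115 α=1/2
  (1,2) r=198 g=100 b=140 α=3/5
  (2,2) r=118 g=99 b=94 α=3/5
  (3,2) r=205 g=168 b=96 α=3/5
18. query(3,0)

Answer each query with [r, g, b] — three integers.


(0,1) stack=L1,L2; from [0,0,0]:
+L1 (α=1/2) → [47/2, 51, 22]
+L2 (α=1/2) → [543/4, 88, 28]
rounded: [136, 88, 28]

at x=2,y=1 over L1,L2:
after L1 α=2/3: [376/3, 316/3, 62/3]
after L2 α=0: [376/3, 316/3, 62/3]
→ [125, 105, 21]

(3,2) stack=L1,L2,L3; from [0,0,0]:
+L1 (α=1/2) → [47/2, 103/2, 165/2]
+L2 (α=6/7) → [1343/14, 2311/14, 1149/14]
+L3 (α=1/7) → [4309/49, 8179/49, 5183/49]
rounded: [88, 167, 106]

query (2,2) [L1,L2,L3] — begin 0,0,0
after L1 α=1/4: [27, 31, 121/2]
after L2 α=2/5: [537/5, 271/5, 791/10]
after L3 α=2/3: [2297/15, 687/5, 1237/10]
→ [153, 137, 124]

at x=2,y=2 over L1,L2:
L1 α=1/4: [27, 31, 121/2]
L2 α=2/5: [537/5, 271/5, 791/10]
rounded: [107, 54, 79]

(3,0) stack=L1,L4; from [0,0,0]:
+L1 (α=0) → [0, 0, 0]
+L4 (α=1/2) → [107, 28, 255/2]
= [107, 28, 128]

(0,0) stack=L1,L4,L5; from [0,0,0]:
+L1 (α=3/4) → [75/4, 81, 171/2]
+L4 (α=1/3) → [553/6, 326/3, 63]
+L5 (α=1/2) → [841/12, 701/6, 305/2]
→ [70, 117, 152]

query (3,0) [L1,L4,L6,L7] — begin 0,0,0
after L1 α=0: [0, 0, 0]
after L4 α=1/2: [107, 28, 255/2]
after L6 α=1/5: [566/5, 44, 516/5]
after L7 α=3/4: [749/5, 187/2, 4101/20]
rounded: [150, 94, 205]
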